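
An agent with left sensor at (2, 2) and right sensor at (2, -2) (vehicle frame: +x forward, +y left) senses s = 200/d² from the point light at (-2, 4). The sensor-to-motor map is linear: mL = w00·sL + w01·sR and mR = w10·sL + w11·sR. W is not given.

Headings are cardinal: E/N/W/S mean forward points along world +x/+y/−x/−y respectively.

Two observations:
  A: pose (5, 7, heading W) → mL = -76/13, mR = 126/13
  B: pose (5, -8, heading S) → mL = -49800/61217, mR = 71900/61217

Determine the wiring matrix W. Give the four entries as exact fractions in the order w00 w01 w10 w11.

obs A: pose=(5,7,W) → sL=100/13, sR=4, mL=-76/13, mR=126/13
obs B: pose=(5,-8,S) → sL=200/277, sR=200/221, mL=-49800/61217, mR=71900/61217
sensor matrix S = [[100/13, 4], [200/277, 200/221]]; det S = 3241600/795821
solve [mL_A; mL_B] = S·[w00; w01] and [mR_A; mR_B] = S·[w10; w11]:
  w00 = -1/2, w01 = -1/2, w10 = 1, w11 = 1/2

-1/2 -1/2 1 1/2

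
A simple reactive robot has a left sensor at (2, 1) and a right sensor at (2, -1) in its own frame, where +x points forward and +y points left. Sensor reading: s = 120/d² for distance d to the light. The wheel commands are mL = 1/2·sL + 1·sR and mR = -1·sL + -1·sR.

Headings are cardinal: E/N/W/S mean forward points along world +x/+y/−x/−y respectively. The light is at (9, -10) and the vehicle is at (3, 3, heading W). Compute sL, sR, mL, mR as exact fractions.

15/26 6/13 3/4 -27/26

left sensor world pos  = (1, 2); dL² = 208
right sensor world pos = (1, 4); dR² = 260
sL = 120/208 = 15/26
sR = 120/260 = 6/13
mL = 1/2·sL + 1·sR = 3/4
mR = -1·sL + -1·sR = -27/26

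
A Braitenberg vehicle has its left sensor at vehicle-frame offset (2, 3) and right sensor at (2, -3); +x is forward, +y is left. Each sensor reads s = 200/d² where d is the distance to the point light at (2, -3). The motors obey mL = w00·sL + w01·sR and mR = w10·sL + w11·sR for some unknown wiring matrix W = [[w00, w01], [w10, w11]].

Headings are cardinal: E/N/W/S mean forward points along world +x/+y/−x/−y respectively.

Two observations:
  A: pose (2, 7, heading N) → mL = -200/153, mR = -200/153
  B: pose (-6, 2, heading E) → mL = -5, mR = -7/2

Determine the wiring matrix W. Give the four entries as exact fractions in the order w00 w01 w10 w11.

obs A: pose=(2,7,N) → sL=200/153, sR=200/153, mL=-200/153, mR=-200/153
obs B: pose=(-6,2,E) → sL=2, sR=5, mL=-5, mR=-7/2
sensor matrix S = [[200/153, 200/153], [2, 5]]; det S = 200/51
solve [mL_A; mL_B] = S·[w00; w01] and [mR_A; mR_B] = S·[w10; w11]:
  w00 = 0, w01 = -1, w10 = -1/2, w11 = -1/2

0 -1 -1/2 -1/2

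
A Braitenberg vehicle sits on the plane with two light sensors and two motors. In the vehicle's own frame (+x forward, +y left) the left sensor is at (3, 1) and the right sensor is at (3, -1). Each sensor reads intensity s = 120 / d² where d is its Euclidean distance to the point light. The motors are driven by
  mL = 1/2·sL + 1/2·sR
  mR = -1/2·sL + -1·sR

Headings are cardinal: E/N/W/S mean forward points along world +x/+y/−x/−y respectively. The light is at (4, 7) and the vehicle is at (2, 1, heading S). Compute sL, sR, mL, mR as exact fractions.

60/41 4/3 172/123 -254/123

left sensor world pos  = (3, -2); dL² = 82
right sensor world pos = (1, -2); dR² = 90
sL = 120/82 = 60/41
sR = 120/90 = 4/3
mL = 1/2·sL + 1/2·sR = 172/123
mR = -1/2·sL + -1·sR = -254/123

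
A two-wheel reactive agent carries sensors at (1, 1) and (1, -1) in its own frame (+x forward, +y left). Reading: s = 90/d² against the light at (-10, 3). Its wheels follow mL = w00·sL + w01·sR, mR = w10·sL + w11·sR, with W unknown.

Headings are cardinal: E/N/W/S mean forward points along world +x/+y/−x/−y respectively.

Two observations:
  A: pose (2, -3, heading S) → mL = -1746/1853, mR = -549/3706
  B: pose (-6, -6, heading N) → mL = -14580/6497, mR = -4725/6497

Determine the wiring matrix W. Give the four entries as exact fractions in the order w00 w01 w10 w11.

obs A: pose=(2,-3,S) → sL=45/109, sR=9/17, mL=-1746/1853, mR=-549/3706
obs B: pose=(-6,-6,N) → sL=90/73, sR=90/89, mL=-14580/6497, mR=-4725/6497
sensor matrix S = [[45/109, 9/17], [90/73, 90/89]]; det S = -2831760/12038941
solve [mL_A; mL_B] = S·[w00; w01] and [mR_A; mR_B] = S·[w10; w11]:
  w00 = -1, w01 = -1, w10 = -1, w11 = 1/2

-1 -1 -1 1/2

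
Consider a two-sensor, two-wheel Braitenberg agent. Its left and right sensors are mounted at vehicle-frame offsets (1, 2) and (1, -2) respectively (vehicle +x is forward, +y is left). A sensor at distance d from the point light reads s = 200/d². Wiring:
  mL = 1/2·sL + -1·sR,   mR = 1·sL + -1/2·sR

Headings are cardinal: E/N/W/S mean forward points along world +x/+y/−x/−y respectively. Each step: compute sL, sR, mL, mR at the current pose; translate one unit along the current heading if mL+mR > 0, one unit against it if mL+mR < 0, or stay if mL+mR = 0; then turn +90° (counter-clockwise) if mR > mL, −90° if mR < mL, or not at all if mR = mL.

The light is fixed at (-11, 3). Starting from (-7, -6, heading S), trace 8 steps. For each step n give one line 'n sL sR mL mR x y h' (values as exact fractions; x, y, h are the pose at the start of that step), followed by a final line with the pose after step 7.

0 25/17 25/13 -525/442 225/442 -7 -6 S
1 200/61 8/5 12/305 756/305 -7 -5 E
2 100/29 100/49 -450/1421 3450/1421 -6 -5 N
3 200/97 200/41 -15300/3977 -1500/3977 -6 -4 W
4 25/16 5/2 -55/32 5/16 -5 -4 S
5 40/13 200/113 -340/1469 3220/1469 -5 -3 E
6 4 100/53 6/53 162/53 -4 -3 N
7 40/17 40/9 -500/153 20/153 -4 -2 W
final -3 -2 S

n=0: pose=(-7,-6,S); sL=25/17, sR=25/13; mL=-525/442, mR=225/442; mL+mR=-150/221 → advance -1; mR−mL=375/221 → turn +1·90°
n=1: pose=(-7,-5,E); sL=200/61, sR=8/5; mL=12/305, mR=756/305; mL+mR=768/305 → advance +1; mR−mL=744/305 → turn +1·90°
n=2: pose=(-6,-5,N); sL=100/29, sR=100/49; mL=-450/1421, mR=3450/1421; mL+mR=3000/1421 → advance +1; mR−mL=3900/1421 → turn +1·90°
n=3: pose=(-6,-4,W); sL=200/97, sR=200/41; mL=-15300/3977, mR=-1500/3977; mL+mR=-16800/3977 → advance -1; mR−mL=13800/3977 → turn +1·90°
n=4: pose=(-5,-4,S); sL=25/16, sR=5/2; mL=-55/32, mR=5/16; mL+mR=-45/32 → advance -1; mR−mL=65/32 → turn +1·90°
n=5: pose=(-5,-3,E); sL=40/13, sR=200/113; mL=-340/1469, mR=3220/1469; mL+mR=2880/1469 → advance +1; mR−mL=3560/1469 → turn +1·90°
n=6: pose=(-4,-3,N); sL=4, sR=100/53; mL=6/53, mR=162/53; mL+mR=168/53 → advance +1; mR−mL=156/53 → turn +1·90°
n=7: pose=(-4,-2,W); sL=40/17, sR=40/9; mL=-500/153, mR=20/153; mL+mR=-160/51 → advance -1; mR−mL=520/153 → turn +1·90°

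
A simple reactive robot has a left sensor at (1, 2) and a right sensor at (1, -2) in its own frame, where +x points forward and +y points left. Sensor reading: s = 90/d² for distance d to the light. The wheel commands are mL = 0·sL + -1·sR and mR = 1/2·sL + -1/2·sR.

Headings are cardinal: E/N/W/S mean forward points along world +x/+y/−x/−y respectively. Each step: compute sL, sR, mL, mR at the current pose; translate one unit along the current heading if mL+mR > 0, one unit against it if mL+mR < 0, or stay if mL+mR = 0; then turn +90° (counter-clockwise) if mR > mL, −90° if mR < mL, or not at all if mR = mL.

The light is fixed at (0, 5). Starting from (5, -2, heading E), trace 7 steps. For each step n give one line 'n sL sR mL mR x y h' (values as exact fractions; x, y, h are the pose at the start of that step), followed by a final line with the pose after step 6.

n=0: pose=(5,-2,E); sL=90/61, sR=10/13; mL=-10/13, mR=280/793; mL+mR=-330/793 → advance -1; mR−mL=890/793 → turn +1·90°
n=1: pose=(4,-2,N); sL=9/4, sR=5/4; mL=-5/4, mR=1/2; mL+mR=-3/4 → advance -1; mR−mL=7/4 → turn +1·90°
n=2: pose=(4,-3,W); sL=90/109, sR=2; mL=-2, mR=-64/109; mL+mR=-282/109 → advance -1; mR−mL=154/109 → turn +1·90°
n=3: pose=(5,-3,S); sL=9/13, sR=1; mL=-1, mR=-2/13; mL+mR=-15/13 → advance -1; mR−mL=11/13 → turn +1·90°
n=4: pose=(5,-2,E); sL=90/61, sR=10/13; mL=-10/13, mR=280/793; mL+mR=-330/793 → advance -1; mR−mL=890/793 → turn +1·90°
n=5: pose=(4,-2,N); sL=9/4, sR=5/4; mL=-5/4, mR=1/2; mL+mR=-3/4 → advance -1; mR−mL=7/4 → turn +1·90°
n=6: pose=(4,-3,W); sL=90/109, sR=2; mL=-2, mR=-64/109; mL+mR=-282/109 → advance -1; mR−mL=154/109 → turn +1·90°

0 90/61 10/13 -10/13 280/793 5 -2 E
1 9/4 5/4 -5/4 1/2 4 -2 N
2 90/109 2 -2 -64/109 4 -3 W
3 9/13 1 -1 -2/13 5 -3 S
4 90/61 10/13 -10/13 280/793 5 -2 E
5 9/4 5/4 -5/4 1/2 4 -2 N
6 90/109 2 -2 -64/109 4 -3 W
final 5 -3 S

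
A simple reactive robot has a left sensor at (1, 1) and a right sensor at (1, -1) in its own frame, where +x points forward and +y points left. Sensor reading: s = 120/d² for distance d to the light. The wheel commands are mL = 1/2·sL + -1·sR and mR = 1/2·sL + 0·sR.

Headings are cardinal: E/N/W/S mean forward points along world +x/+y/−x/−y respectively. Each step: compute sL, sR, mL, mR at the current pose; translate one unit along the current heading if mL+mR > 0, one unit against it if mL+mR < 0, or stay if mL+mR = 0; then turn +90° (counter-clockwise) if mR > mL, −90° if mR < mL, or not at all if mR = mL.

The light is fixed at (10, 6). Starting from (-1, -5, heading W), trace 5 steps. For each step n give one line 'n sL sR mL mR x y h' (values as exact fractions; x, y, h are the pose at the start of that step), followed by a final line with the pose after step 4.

n=0: pose=(-1,-5,W); sL=5/12, sR=30/61; mL=-415/1464, mR=5/24; mL+mR=-55/732 → advance -1; mR−mL=30/61 → turn +1·90°
n=1: pose=(0,-5,S); sL=8/15, sR=24/53; mL=-148/795, mR=4/15; mL+mR=64/795 → advance +1; mR−mL=24/53 → turn +1·90°
n=2: pose=(0,-6,E); sL=60/101, sR=12/25; mL=-462/2525, mR=30/101; mL+mR=288/2525 → advance +1; mR−mL=12/25 → turn +1·90°
n=3: pose=(1,-6,N); sL=120/221, sR=24/37; mL=-3084/8177, mR=60/221; mL+mR=-864/8177 → advance -1; mR−mL=24/37 → turn +1·90°
n=4: pose=(1,-7,W); sL=15/37, sR=30/61; mL=-1305/4514, mR=15/74; mL+mR=-195/2257 → advance -1; mR−mL=30/61 → turn +1·90°

0 5/12 30/61 -415/1464 5/24 -1 -5 W
1 8/15 24/53 -148/795 4/15 0 -5 S
2 60/101 12/25 -462/2525 30/101 0 -6 E
3 120/221 24/37 -3084/8177 60/221 1 -6 N
4 15/37 30/61 -1305/4514 15/74 1 -7 W
final 2 -7 S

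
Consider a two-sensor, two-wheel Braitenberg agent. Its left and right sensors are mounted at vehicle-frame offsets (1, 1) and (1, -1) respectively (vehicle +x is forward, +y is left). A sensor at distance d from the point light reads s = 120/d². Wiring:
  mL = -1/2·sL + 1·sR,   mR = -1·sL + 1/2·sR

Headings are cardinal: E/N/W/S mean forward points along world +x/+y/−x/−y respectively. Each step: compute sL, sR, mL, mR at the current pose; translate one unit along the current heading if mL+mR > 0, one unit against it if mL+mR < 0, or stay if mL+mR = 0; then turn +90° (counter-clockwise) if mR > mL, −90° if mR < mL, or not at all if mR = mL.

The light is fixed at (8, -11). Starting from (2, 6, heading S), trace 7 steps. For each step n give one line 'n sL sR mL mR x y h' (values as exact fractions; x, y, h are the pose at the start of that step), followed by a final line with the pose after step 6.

n=0: pose=(2,6,S); sL=120/281, sR=24/61; mL=3084/17141, mR=-3948/17141; mL+mR=-864/17141 → advance -1; mR−mL=-7032/17141 → turn -1·90°
n=1: pose=(2,7,W); sL=60/169, sR=12/41; mL=798/6929, mR=-1446/6929; mL+mR=-648/6929 → advance -1; mR−mL=-2244/6929 → turn -1·90°
n=2: pose=(3,7,N); sL=120/397, sR=120/377; mL=25020/149669, mR=-21420/149669; mL+mR=3600/149669 → advance +1; mR−mL=-46440/149669 → turn -1·90°
n=3: pose=(3,8,E); sL=15/52, sR=6/17; mL=369/1768, mR=-99/884; mL+mR=171/1768 → advance +1; mR−mL=-567/1768 → turn -1·90°
n=4: pose=(4,8,S); sL=40/111, sR=120/349; mL=6340/38739, mR=-7300/38739; mL+mR=-320/12913 → advance -1; mR−mL=-13640/38739 → turn -1·90°
n=5: pose=(4,9,W); sL=60/193, sR=60/233; mL=4590/44969, mR=-8190/44969; mL+mR=-3600/44969 → advance -1; mR−mL=-12780/44969 → turn -1·90°
n=6: pose=(5,9,N); sL=120/457, sR=24/89; mL=5628/40673, mR=-5196/40673; mL+mR=432/40673 → advance +1; mR−mL=-10824/40673 → turn -1·90°

0 120/281 24/61 3084/17141 -3948/17141 2 6 S
1 60/169 12/41 798/6929 -1446/6929 2 7 W
2 120/397 120/377 25020/149669 -21420/149669 3 7 N
3 15/52 6/17 369/1768 -99/884 3 8 E
4 40/111 120/349 6340/38739 -7300/38739 4 8 S
5 60/193 60/233 4590/44969 -8190/44969 4 9 W
6 120/457 24/89 5628/40673 -5196/40673 5 9 N
final 5 10 E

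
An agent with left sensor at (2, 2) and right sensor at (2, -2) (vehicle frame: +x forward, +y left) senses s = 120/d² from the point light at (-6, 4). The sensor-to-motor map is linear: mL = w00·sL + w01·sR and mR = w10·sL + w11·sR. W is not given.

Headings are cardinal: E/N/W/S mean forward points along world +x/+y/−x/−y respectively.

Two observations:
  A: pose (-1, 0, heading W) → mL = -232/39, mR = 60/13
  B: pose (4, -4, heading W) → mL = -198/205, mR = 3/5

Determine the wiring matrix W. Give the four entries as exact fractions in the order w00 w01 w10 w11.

obs A: pose=(-1,0,W) → sL=8/3, sR=120/13, mL=-232/39, mR=60/13
obs B: pose=(4,-4,W) → sL=30/41, sR=6/5, mL=-198/205, mR=3/5
sensor matrix S = [[8/3, 120/13], [30/41, 6/5]]; det S = -9472/2665
solve [mL_A; mL_B] = S·[w00; w01] and [mR_A; mR_B] = S·[w10; w11]:
  w00 = -1/2, w01 = -1/2, w10 = 0, w11 = 1/2

-1/2 -1/2 0 1/2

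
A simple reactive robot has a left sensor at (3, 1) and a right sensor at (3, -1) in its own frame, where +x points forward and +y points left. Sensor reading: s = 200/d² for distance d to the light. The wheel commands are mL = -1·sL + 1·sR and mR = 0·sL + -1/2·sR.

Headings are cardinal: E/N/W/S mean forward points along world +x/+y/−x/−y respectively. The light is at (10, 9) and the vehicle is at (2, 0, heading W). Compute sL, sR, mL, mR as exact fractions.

200/221 40/37 1440/8177 -20/37

left sensor world pos  = (-1, -1); dL² = 221
right sensor world pos = (-1, 1); dR² = 185
sL = 200/221 = 200/221
sR = 200/185 = 40/37
mL = -1·sL + 1·sR = 1440/8177
mR = 0·sL + -1/2·sR = -20/37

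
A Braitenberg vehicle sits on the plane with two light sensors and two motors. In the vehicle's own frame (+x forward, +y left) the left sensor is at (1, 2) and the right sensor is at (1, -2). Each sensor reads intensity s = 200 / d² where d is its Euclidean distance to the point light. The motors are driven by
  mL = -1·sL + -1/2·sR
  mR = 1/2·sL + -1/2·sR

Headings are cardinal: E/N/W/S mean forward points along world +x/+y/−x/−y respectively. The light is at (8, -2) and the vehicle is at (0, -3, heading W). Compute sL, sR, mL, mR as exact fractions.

left sensor world pos  = (-1, -5); dL² = 90
right sensor world pos = (-1, -1); dR² = 82
sL = 200/90 = 20/9
sR = 200/82 = 100/41
mL = -1·sL + -1/2·sR = -1270/369
mR = 1/2·sL + -1/2·sR = -40/369

20/9 100/41 -1270/369 -40/369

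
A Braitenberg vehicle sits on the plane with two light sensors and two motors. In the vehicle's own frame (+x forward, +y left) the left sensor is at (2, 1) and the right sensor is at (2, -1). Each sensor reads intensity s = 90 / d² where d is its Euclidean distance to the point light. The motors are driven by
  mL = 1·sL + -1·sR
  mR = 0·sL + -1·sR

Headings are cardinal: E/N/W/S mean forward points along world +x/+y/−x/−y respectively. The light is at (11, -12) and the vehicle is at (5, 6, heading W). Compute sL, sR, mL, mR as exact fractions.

90/353 18/85 1296/30005 -18/85

left sensor world pos  = (3, 5); dL² = 353
right sensor world pos = (3, 7); dR² = 425
sL = 90/353 = 90/353
sR = 90/425 = 18/85
mL = 1·sL + -1·sR = 1296/30005
mR = 0·sL + -1·sR = -18/85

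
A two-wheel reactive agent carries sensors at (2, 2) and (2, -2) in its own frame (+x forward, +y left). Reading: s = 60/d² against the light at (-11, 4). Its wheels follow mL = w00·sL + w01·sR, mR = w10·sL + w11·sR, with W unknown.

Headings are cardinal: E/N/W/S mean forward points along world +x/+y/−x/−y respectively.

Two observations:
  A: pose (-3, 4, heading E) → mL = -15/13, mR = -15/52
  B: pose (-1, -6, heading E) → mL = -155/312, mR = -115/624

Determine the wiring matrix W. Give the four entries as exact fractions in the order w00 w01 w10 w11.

obs A: pose=(-3,4,E) → sL=15/26, sR=15/26, mL=-15/13, mR=-15/52
obs B: pose=(-1,-6,E) → sL=15/52, sR=5/24, mL=-155/312, mR=-115/624
sensor matrix S = [[15/26, 15/26], [15/52, 5/24]]; det S = -125/2704
solve [mL_A; mL_B] = S·[w00; w01] and [mR_A; mR_B] = S·[w10; w11]:
  w00 = -1, w01 = -1, w10 = -1, w11 = 1/2

-1 -1 -1 1/2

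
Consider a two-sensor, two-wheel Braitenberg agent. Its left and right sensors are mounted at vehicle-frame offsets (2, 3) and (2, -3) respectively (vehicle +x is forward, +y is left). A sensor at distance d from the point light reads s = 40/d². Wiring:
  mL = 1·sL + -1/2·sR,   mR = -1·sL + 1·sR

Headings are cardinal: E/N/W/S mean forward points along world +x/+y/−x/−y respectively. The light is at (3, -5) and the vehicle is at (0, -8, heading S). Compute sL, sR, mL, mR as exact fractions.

8/5 40/61 388/305 -288/305

left sensor world pos  = (3, -10); dL² = 25
right sensor world pos = (-3, -10); dR² = 61
sL = 40/25 = 8/5
sR = 40/61 = 40/61
mL = 1·sL + -1/2·sR = 388/305
mR = -1·sL + 1·sR = -288/305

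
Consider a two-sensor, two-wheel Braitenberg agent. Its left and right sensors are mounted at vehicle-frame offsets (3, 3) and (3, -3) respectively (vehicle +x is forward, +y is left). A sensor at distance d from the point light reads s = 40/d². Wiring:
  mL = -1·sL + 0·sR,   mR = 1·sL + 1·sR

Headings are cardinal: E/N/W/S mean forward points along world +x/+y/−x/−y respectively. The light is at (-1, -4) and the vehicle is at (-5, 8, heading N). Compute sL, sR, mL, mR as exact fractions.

left sensor world pos  = (-8, 11); dL² = 274
right sensor world pos = (-2, 11); dR² = 226
sL = 40/274 = 20/137
sR = 40/226 = 20/113
mL = -1·sL + 0·sR = -20/137
mR = 1·sL + 1·sR = 5000/15481

20/137 20/113 -20/137 5000/15481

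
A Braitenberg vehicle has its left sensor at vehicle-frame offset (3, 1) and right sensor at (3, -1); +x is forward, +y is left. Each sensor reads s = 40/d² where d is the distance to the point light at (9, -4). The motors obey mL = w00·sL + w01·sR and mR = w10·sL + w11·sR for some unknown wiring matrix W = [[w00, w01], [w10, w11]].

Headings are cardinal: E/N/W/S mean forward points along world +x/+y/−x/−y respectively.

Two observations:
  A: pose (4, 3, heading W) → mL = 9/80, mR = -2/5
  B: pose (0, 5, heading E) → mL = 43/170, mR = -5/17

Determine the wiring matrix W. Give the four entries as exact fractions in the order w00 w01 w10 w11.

obs A: pose=(4,3,W) → sL=2/5, sR=5/16, mL=9/80, mR=-2/5
obs B: pose=(0,5,E) → sL=5/17, sR=2/5, mL=43/170, mR=-5/17
sensor matrix S = [[2/5, 5/16], [5/17, 2/5]]; det S = 463/6800
solve [mL_A; mL_B] = S·[w00; w01] and [mR_A; mR_B] = S·[w10; w11]:
  w00 = -1/2, w01 = 1, w10 = -1, w11 = 0

-1/2 1 -1 0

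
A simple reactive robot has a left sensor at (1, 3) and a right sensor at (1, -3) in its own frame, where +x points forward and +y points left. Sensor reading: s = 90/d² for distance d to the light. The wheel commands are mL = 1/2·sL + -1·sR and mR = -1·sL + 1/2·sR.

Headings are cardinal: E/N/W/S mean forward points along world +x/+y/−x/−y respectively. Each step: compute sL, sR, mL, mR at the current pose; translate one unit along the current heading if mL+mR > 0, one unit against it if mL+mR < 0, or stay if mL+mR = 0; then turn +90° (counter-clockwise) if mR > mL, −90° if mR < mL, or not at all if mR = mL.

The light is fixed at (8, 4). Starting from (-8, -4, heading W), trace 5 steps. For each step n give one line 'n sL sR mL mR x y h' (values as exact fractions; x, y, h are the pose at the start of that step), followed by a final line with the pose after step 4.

0 9/41 45/157 -2277/12874 -981/12874 -8 -4 W
1 2/5 2/9 -1/45 -13/45 -7 -4 S
2 45/178 45/136 -2475/12104 -2115/24208 -7 -3 W
3 18/37 90/353 -153/13061 -4689/13061 -6 -3 S
4 5/17 5/13 -105/442 -45/442 -6 -2 W
final -5 -2 S

n=0: pose=(-8,-4,W); sL=9/41, sR=45/157; mL=-2277/12874, mR=-981/12874; mL+mR=-1629/6437 → advance -1; mR−mL=648/6437 → turn +1·90°
n=1: pose=(-7,-4,S); sL=2/5, sR=2/9; mL=-1/45, mR=-13/45; mL+mR=-14/45 → advance -1; mR−mL=-4/15 → turn -1·90°
n=2: pose=(-7,-3,W); sL=45/178, sR=45/136; mL=-2475/12104, mR=-2115/24208; mL+mR=-7065/24208 → advance -1; mR−mL=2835/24208 → turn +1·90°
n=3: pose=(-6,-3,S); sL=18/37, sR=90/353; mL=-153/13061, mR=-4689/13061; mL+mR=-4842/13061 → advance -1; mR−mL=-4536/13061 → turn -1·90°
n=4: pose=(-6,-2,W); sL=5/17, sR=5/13; mL=-105/442, mR=-45/442; mL+mR=-75/221 → advance -1; mR−mL=30/221 → turn +1·90°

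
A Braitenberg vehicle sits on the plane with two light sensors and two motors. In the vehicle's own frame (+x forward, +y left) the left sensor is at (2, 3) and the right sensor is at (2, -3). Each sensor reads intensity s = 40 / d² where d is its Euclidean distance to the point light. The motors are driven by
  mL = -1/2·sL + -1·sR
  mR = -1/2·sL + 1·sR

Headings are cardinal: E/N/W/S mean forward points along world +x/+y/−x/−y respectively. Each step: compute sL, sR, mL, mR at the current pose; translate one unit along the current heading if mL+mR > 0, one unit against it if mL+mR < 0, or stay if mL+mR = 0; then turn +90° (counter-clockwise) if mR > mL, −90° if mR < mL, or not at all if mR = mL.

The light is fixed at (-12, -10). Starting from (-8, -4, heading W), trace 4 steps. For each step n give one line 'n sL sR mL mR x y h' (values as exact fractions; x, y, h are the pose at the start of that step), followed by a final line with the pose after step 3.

n=0: pose=(-8,-4,W); sL=40/13, sR=8/17; mL=-444/221, mR=-236/221; mL+mR=-40/13 → advance -1; mR−mL=16/17 → turn +1·90°
n=1: pose=(-7,-4,S); sL=1/2, sR=2; mL=-9/4, mR=7/4; mL+mR=-1/2 → advance -1; mR−mL=4 → turn +1·90°
n=2: pose=(-7,-3,E); sL=40/149, sR=8/13; mL=-1452/1937, mR=932/1937; mL+mR=-40/149 → advance -1; mR−mL=16/13 → turn +1·90°
n=3: pose=(-8,-3,N); sL=20/41, sR=4/13; mL=-294/533, mR=34/533; mL+mR=-20/41 → advance -1; mR−mL=8/13 → turn +1·90°

0 40/13 8/17 -444/221 -236/221 -8 -4 W
1 1/2 2 -9/4 7/4 -7 -4 S
2 40/149 8/13 -1452/1937 932/1937 -7 -3 E
3 20/41 4/13 -294/533 34/533 -8 -3 N
final -8 -4 W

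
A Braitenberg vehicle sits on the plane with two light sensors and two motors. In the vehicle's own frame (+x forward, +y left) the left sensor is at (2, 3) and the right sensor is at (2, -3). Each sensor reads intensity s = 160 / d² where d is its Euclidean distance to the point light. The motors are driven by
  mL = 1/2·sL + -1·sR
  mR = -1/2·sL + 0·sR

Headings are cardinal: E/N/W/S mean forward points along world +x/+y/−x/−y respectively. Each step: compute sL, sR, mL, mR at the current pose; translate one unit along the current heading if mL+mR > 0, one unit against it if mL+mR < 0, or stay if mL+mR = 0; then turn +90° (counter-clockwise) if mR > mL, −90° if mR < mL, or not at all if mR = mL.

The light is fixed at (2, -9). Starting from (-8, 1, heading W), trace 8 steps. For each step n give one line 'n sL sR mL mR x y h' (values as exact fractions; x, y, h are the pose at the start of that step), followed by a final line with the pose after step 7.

0 160/193 160/313 -5840/60409 -80/193 -8 1 W
1 5/9 8/9 -11/18 -5/18 -7 1 N
2 160/157 32/53 -784/8321 -80/157 -7 0 W
3 80/121 80/73 -6760/8833 -40/121 -6 0 N
4 32/25 160/221 -464/5525 -16/25 -6 -1 W
5 4/5 40/29 -142/145 -2/5 -5 -1 N
6 160/97 160/181 -1040/17557 -80/97 -5 -2 W
7 80/81 16/9 -104/81 -40/81 -4 -2 N
final -4 -3 W

n=0: pose=(-8,1,W); sL=160/193, sR=160/313; mL=-5840/60409, mR=-80/193; mL+mR=-160/313 → advance -1; mR−mL=-19200/60409 → turn -1·90°
n=1: pose=(-7,1,N); sL=5/9, sR=8/9; mL=-11/18, mR=-5/18; mL+mR=-8/9 → advance -1; mR−mL=1/3 → turn +1·90°
n=2: pose=(-7,0,W); sL=160/157, sR=32/53; mL=-784/8321, mR=-80/157; mL+mR=-32/53 → advance -1; mR−mL=-3456/8321 → turn -1·90°
n=3: pose=(-6,0,N); sL=80/121, sR=80/73; mL=-6760/8833, mR=-40/121; mL+mR=-80/73 → advance -1; mR−mL=3840/8833 → turn +1·90°
n=4: pose=(-6,-1,W); sL=32/25, sR=160/221; mL=-464/5525, mR=-16/25; mL+mR=-160/221 → advance -1; mR−mL=-3072/5525 → turn -1·90°
n=5: pose=(-5,-1,N); sL=4/5, sR=40/29; mL=-142/145, mR=-2/5; mL+mR=-40/29 → advance -1; mR−mL=84/145 → turn +1·90°
n=6: pose=(-5,-2,W); sL=160/97, sR=160/181; mL=-1040/17557, mR=-80/97; mL+mR=-160/181 → advance -1; mR−mL=-13440/17557 → turn -1·90°
n=7: pose=(-4,-2,N); sL=80/81, sR=16/9; mL=-104/81, mR=-40/81; mL+mR=-16/9 → advance -1; mR−mL=64/81 → turn +1·90°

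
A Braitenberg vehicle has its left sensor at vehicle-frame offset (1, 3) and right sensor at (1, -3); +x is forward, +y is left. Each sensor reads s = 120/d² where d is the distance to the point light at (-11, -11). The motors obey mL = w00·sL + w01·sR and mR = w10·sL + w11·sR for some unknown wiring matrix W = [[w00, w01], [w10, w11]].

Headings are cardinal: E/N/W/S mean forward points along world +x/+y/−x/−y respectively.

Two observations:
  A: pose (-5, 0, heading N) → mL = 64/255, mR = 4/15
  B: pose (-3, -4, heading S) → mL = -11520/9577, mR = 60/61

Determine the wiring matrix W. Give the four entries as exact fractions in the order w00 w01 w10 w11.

obs A: pose=(-5,0,N) → sL=40/51, sR=8/15, mL=64/255, mR=4/15
obs B: pose=(-3,-4,S) → sL=120/157, sR=120/61, mL=-11520/9577, mR=60/61
sensor matrix S = [[40/51, 8/15], [120/157, 120/61]]; det S = 184832/162809
solve [mL_A; mL_B] = S·[w00; w01] and [mR_A; mR_B] = S·[w10; w11]:
  w00 = 1, w01 = -1, w10 = 0, w11 = 1/2

1 -1 0 1/2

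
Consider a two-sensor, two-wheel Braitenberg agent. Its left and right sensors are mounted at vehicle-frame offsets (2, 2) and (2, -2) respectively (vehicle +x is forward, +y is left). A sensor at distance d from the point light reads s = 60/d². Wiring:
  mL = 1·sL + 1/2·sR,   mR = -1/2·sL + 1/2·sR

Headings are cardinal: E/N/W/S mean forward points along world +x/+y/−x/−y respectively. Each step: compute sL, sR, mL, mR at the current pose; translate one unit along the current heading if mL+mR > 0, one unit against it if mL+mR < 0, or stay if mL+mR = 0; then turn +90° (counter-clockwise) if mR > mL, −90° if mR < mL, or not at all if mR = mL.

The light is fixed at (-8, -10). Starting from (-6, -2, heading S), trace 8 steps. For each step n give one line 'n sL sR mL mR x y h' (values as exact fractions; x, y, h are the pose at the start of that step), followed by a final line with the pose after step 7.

n=0: pose=(-6,-2,S); sL=15/13, sR=5/3; mL=155/78, mR=10/39; mL+mR=175/78 → advance +1; mR−mL=-45/26 → turn -1·90°
n=1: pose=(-6,-3,W); sL=12/5, sR=20/27; mL=374/135, mR=-112/135; mL+mR=262/135 → advance +1; mR−mL=-18/5 → turn -1·90°
n=2: pose=(-7,-3,N); sL=30/41, sR=2/3; mL=131/123, mR=-4/123; mL+mR=127/123 → advance +1; mR−mL=-45/41 → turn -1·90°
n=3: pose=(-7,-2,E); sL=60/109, sR=4/3; mL=398/327, mR=128/327; mL+mR=526/327 → advance +1; mR−mL=-90/109 → turn -1·90°
n=4: pose=(-6,-2,S); sL=15/13, sR=5/3; mL=155/78, mR=10/39; mL+mR=175/78 → advance +1; mR−mL=-45/26 → turn -1·90°
n=5: pose=(-6,-3,W); sL=12/5, sR=20/27; mL=374/135, mR=-112/135; mL+mR=262/135 → advance +1; mR−mL=-18/5 → turn -1·90°
n=6: pose=(-7,-3,N); sL=30/41, sR=2/3; mL=131/123, mR=-4/123; mL+mR=127/123 → advance +1; mR−mL=-45/41 → turn -1·90°
n=7: pose=(-7,-2,E); sL=60/109, sR=4/3; mL=398/327, mR=128/327; mL+mR=526/327 → advance +1; mR−mL=-90/109 → turn -1·90°

0 15/13 5/3 155/78 10/39 -6 -2 S
1 12/5 20/27 374/135 -112/135 -6 -3 W
2 30/41 2/3 131/123 -4/123 -7 -3 N
3 60/109 4/3 398/327 128/327 -7 -2 E
4 15/13 5/3 155/78 10/39 -6 -2 S
5 12/5 20/27 374/135 -112/135 -6 -3 W
6 30/41 2/3 131/123 -4/123 -7 -3 N
7 60/109 4/3 398/327 128/327 -7 -2 E
final -6 -2 S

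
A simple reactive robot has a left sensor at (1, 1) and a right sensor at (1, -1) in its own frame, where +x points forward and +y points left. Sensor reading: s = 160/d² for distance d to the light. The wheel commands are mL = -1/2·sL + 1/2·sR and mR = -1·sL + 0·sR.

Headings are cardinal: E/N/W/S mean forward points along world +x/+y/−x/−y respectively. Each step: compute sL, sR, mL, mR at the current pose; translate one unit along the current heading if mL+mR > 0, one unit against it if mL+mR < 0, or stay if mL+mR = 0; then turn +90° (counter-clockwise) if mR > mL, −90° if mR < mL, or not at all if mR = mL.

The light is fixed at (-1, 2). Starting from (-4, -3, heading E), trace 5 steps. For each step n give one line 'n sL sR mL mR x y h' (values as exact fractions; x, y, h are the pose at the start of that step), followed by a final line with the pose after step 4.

0 8 4 -2 -8 -4 -3 E
1 32/9 160/61 -256/549 -32/9 -5 -3 S
2 16/5 80/17 64/85 -16/5 -5 -2 W
3 32/5 160/13 192/65 -32/5 -4 -2 N
4 8 4 -2 -8 -4 -3 E
final -5 -3 S

n=0: pose=(-4,-3,E); sL=8, sR=4; mL=-2, mR=-8; mL+mR=-10 → advance -1; mR−mL=-6 → turn -1·90°
n=1: pose=(-5,-3,S); sL=32/9, sR=160/61; mL=-256/549, mR=-32/9; mL+mR=-736/183 → advance -1; mR−mL=-1696/549 → turn -1·90°
n=2: pose=(-5,-2,W); sL=16/5, sR=80/17; mL=64/85, mR=-16/5; mL+mR=-208/85 → advance -1; mR−mL=-336/85 → turn -1·90°
n=3: pose=(-4,-2,N); sL=32/5, sR=160/13; mL=192/65, mR=-32/5; mL+mR=-224/65 → advance -1; mR−mL=-608/65 → turn -1·90°
n=4: pose=(-4,-3,E); sL=8, sR=4; mL=-2, mR=-8; mL+mR=-10 → advance -1; mR−mL=-6 → turn -1·90°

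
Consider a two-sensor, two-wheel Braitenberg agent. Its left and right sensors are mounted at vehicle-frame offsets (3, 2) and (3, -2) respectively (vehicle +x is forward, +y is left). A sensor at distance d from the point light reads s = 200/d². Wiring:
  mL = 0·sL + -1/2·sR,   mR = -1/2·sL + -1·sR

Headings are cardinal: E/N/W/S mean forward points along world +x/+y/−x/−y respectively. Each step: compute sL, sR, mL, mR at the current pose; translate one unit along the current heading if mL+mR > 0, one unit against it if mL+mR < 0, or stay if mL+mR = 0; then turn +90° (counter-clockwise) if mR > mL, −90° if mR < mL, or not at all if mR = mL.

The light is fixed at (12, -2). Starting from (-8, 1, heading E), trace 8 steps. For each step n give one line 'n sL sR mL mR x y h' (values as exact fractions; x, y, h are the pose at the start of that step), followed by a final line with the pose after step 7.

n=0: pose=(-8,1,E); sL=100/157, sR=20/29; mL=-10/29, mR=-4590/4553; mL+mR=-6160/4553 → advance -1; mR−mL=-3020/4553 → turn -1·90°
n=1: pose=(-9,1,S); sL=200/361, sR=200/529; mL=-100/529, mR=-125100/190969; mL+mR=-161200/190969 → advance -1; mR−mL=-89000/190969 → turn -1·90°
n=2: pose=(-9,2,W); sL=10/29, sR=50/153; mL=-25/153, mR=-2215/4437; mL+mR=-980/1479 → advance -1; mR−mL=-1490/4437 → turn -1·90°
n=3: pose=(-8,2,N); sL=200/533, sR=200/373; mL=-100/373, mR=-143900/198809; mL+mR=-197200/198809 → advance -1; mR−mL=-90600/198809 → turn -1·90°
n=4: pose=(-8,1,E); sL=100/157, sR=20/29; mL=-10/29, mR=-4590/4553; mL+mR=-6160/4553 → advance -1; mR−mL=-3020/4553 → turn -1·90°
n=5: pose=(-9,1,S); sL=200/361, sR=200/529; mL=-100/529, mR=-125100/190969; mL+mR=-161200/190969 → advance -1; mR−mL=-89000/190969 → turn -1·90°
n=6: pose=(-9,2,W); sL=10/29, sR=50/153; mL=-25/153, mR=-2215/4437; mL+mR=-980/1479 → advance -1; mR−mL=-1490/4437 → turn -1·90°
n=7: pose=(-8,2,N); sL=200/533, sR=200/373; mL=-100/373, mR=-143900/198809; mL+mR=-197200/198809 → advance -1; mR−mL=-90600/198809 → turn -1·90°

0 100/157 20/29 -10/29 -4590/4553 -8 1 E
1 200/361 200/529 -100/529 -125100/190969 -9 1 S
2 10/29 50/153 -25/153 -2215/4437 -9 2 W
3 200/533 200/373 -100/373 -143900/198809 -8 2 N
4 100/157 20/29 -10/29 -4590/4553 -8 1 E
5 200/361 200/529 -100/529 -125100/190969 -9 1 S
6 10/29 50/153 -25/153 -2215/4437 -9 2 W
7 200/533 200/373 -100/373 -143900/198809 -8 2 N
final -8 1 E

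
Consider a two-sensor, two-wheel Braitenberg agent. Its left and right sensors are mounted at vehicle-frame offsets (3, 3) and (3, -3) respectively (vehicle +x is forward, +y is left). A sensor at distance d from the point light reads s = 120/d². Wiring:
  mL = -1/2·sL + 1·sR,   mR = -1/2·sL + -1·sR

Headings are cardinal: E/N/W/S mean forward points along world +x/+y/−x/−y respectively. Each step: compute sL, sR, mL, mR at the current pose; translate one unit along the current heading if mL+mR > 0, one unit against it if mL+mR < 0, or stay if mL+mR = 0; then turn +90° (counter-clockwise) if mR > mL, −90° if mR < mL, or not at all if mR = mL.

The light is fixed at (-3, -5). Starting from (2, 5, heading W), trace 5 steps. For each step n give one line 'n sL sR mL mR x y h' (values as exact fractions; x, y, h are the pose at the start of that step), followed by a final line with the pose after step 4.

n=0: pose=(2,5,W); sL=120/53, sR=120/173; mL=-4020/9169, mR=-16740/9169; mL+mR=-120/53 → advance -1; mR−mL=-240/173 → turn -1·90°
n=1: pose=(3,5,N); sL=60/89, sR=12/25; mL=318/2225, mR=-1818/2225; mL+mR=-60/89 → advance -1; mR−mL=-24/25 → turn -1·90°
n=2: pose=(3,4,E); sL=8/15, sR=40/39; mL=148/195, mR=-84/65; mL+mR=-8/15 → advance -1; mR−mL=-80/39 → turn -1·90°
n=3: pose=(2,4,S); sL=6/5, sR=3; mL=12/5, mR=-18/5; mL+mR=-6/5 → advance -1; mR−mL=-6 → turn -1·90°
n=4: pose=(2,5,W); sL=120/53, sR=120/173; mL=-4020/9169, mR=-16740/9169; mL+mR=-120/53 → advance -1; mR−mL=-240/173 → turn -1·90°

0 120/53 120/173 -4020/9169 -16740/9169 2 5 W
1 60/89 12/25 318/2225 -1818/2225 3 5 N
2 8/15 40/39 148/195 -84/65 3 4 E
3 6/5 3 12/5 -18/5 2 4 S
4 120/53 120/173 -4020/9169 -16740/9169 2 5 W
final 3 5 N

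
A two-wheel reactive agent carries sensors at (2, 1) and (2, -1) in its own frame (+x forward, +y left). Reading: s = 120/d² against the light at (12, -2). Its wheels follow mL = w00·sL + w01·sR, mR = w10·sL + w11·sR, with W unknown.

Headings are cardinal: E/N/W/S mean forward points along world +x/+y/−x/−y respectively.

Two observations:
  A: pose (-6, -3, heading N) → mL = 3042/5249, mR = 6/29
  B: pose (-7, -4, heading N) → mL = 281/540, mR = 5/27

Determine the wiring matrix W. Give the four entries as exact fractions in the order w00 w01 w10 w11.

1/2 1 0 1/2

obs A: pose=(-6,-3,N) → sL=60/181, sR=12/29, mL=3042/5249, mR=6/29
obs B: pose=(-7,-4,N) → sL=3/10, sR=10/27, mL=281/540, mR=5/27
sensor matrix S = [[60/181, 12/29], [3/10, 10/27]]; det S = -322/236205
solve [mL_A; mL_B] = S·[w00; w01] and [mR_A; mR_B] = S·[w10; w11]:
  w00 = 1/2, w01 = 1, w10 = 0, w11 = 1/2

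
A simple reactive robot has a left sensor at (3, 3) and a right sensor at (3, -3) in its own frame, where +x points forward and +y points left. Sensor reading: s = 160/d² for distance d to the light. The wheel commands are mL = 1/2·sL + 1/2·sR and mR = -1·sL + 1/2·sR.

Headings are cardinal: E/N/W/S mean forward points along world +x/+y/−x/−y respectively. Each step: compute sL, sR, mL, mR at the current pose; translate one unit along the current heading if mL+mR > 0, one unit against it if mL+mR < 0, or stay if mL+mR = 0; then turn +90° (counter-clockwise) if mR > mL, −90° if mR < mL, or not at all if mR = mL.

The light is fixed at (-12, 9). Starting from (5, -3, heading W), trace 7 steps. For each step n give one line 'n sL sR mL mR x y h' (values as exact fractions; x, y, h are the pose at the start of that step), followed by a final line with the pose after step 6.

n=0: pose=(5,-3,W); sL=160/421, sR=160/277; mL=55840/116617, mR=-10640/116617; mL+mR=45200/116617 → advance +1; mR−mL=-240/421 → turn -1·90°
n=1: pose=(4,-3,N); sL=16/25, sR=80/221; mL=2768/5525, mR=-2536/5525; mL+mR=232/5525 → advance +1; mR−mL=-24/25 → turn -1·90°
n=2: pose=(4,-2,E); sL=32/85, sR=160/557; mL=15712/47345, mR=-11024/47345; mL+mR=4688/47345 → advance +1; mR−mL=-48/85 → turn -1·90°
n=3: pose=(5,-2,S); sL=40/149, sR=20/49; mL=2470/7301, mR=-470/7301; mL+mR=2000/7301 → advance +1; mR−mL=-60/149 → turn -1·90°
n=4: pose=(5,-3,W); sL=160/421, sR=160/277; mL=55840/116617, mR=-10640/116617; mL+mR=45200/116617 → advance +1; mR−mL=-240/421 → turn -1·90°
n=5: pose=(4,-3,N); sL=16/25, sR=80/221; mL=2768/5525, mR=-2536/5525; mL+mR=232/5525 → advance +1; mR−mL=-24/25 → turn -1·90°
n=6: pose=(4,-2,E); sL=32/85, sR=160/557; mL=15712/47345, mR=-11024/47345; mL+mR=4688/47345 → advance +1; mR−mL=-48/85 → turn -1·90°

0 160/421 160/277 55840/116617 -10640/116617 5 -3 W
1 16/25 80/221 2768/5525 -2536/5525 4 -3 N
2 32/85 160/557 15712/47345 -11024/47345 4 -2 E
3 40/149 20/49 2470/7301 -470/7301 5 -2 S
4 160/421 160/277 55840/116617 -10640/116617 5 -3 W
5 16/25 80/221 2768/5525 -2536/5525 4 -3 N
6 32/85 160/557 15712/47345 -11024/47345 4 -2 E
final 5 -2 S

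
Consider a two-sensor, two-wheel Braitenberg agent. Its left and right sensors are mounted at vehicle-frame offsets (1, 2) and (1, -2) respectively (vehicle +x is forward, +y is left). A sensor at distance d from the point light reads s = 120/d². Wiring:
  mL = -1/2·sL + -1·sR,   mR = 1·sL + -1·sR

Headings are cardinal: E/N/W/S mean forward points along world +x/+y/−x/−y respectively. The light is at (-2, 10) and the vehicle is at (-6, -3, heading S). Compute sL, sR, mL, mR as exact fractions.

left sensor world pos  = (-4, -4); dL² = 200
right sensor world pos = (-8, -4); dR² = 232
sL = 120/200 = 3/5
sR = 120/232 = 15/29
mL = -1/2·sL + -1·sR = -237/290
mR = 1·sL + -1·sR = 12/145

3/5 15/29 -237/290 12/145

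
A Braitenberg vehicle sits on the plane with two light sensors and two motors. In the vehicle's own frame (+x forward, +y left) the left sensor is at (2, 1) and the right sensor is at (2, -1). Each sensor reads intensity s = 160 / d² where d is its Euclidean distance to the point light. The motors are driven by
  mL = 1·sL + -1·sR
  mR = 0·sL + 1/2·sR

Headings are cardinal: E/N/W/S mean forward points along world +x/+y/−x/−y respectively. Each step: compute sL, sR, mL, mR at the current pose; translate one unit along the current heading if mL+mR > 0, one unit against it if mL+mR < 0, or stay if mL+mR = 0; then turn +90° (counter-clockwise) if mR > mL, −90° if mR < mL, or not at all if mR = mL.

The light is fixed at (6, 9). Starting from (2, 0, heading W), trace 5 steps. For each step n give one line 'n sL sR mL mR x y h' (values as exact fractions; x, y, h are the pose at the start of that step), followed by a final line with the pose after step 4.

0 20/17 8/5 -36/85 4/5 2 0 W
1 160/137 160/157 3200/21509 80/157 1 0 S
2 16/9 16/13 64/117 8/13 1 -1 E
3 160/89 160/73 -2560/6497 80/73 2 -1 N
4 20/17 8/5 -36/85 4/5 2 0 W
final 1 0 S

n=0: pose=(2,0,W); sL=20/17, sR=8/5; mL=-36/85, mR=4/5; mL+mR=32/85 → advance +1; mR−mL=104/85 → turn +1·90°
n=1: pose=(1,0,S); sL=160/137, sR=160/157; mL=3200/21509, mR=80/157; mL+mR=14160/21509 → advance +1; mR−mL=7760/21509 → turn +1·90°
n=2: pose=(1,-1,E); sL=16/9, sR=16/13; mL=64/117, mR=8/13; mL+mR=136/117 → advance +1; mR−mL=8/117 → turn +1·90°
n=3: pose=(2,-1,N); sL=160/89, sR=160/73; mL=-2560/6497, mR=80/73; mL+mR=4560/6497 → advance +1; mR−mL=9680/6497 → turn +1·90°
n=4: pose=(2,0,W); sL=20/17, sR=8/5; mL=-36/85, mR=4/5; mL+mR=32/85 → advance +1; mR−mL=104/85 → turn +1·90°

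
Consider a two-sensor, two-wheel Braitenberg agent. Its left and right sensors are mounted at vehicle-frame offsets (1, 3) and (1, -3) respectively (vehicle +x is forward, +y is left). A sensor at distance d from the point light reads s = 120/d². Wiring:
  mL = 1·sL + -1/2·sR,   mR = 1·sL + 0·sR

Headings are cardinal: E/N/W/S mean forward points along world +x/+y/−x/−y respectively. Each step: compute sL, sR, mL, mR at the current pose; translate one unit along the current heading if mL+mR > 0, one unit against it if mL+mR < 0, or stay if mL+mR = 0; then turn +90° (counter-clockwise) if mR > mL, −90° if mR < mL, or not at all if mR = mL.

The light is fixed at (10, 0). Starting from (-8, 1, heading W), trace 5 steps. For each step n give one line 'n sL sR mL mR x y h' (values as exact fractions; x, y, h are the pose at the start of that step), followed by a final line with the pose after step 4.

n=0: pose=(-8,1,W); sL=24/73, sR=120/377; mL=4668/27521, mR=24/73; mL+mR=13716/27521 → advance +1; mR−mL=60/377 → turn +1·90°
n=1: pose=(-9,1,S); sL=15/32, sR=30/121; mL=1335/3872, mR=15/32; mL+mR=1575/1936 → advance +1; mR−mL=15/121 → turn +1·90°
n=2: pose=(-9,0,E); sL=40/111, sR=40/111; mL=20/111, mR=40/111; mL+mR=20/37 → advance +1; mR−mL=20/111 → turn +1·90°
n=3: pose=(-8,0,N); sL=60/221, sR=60/113; mL=150/24973, mR=60/221; mL+mR=6930/24973 → advance +1; mR−mL=30/113 → turn +1·90°
n=4: pose=(-8,1,W); sL=24/73, sR=120/377; mL=4668/27521, mR=24/73; mL+mR=13716/27521 → advance +1; mR−mL=60/377 → turn +1·90°

0 24/73 120/377 4668/27521 24/73 -8 1 W
1 15/32 30/121 1335/3872 15/32 -9 1 S
2 40/111 40/111 20/111 40/111 -9 0 E
3 60/221 60/113 150/24973 60/221 -8 0 N
4 24/73 120/377 4668/27521 24/73 -8 1 W
final -9 1 S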